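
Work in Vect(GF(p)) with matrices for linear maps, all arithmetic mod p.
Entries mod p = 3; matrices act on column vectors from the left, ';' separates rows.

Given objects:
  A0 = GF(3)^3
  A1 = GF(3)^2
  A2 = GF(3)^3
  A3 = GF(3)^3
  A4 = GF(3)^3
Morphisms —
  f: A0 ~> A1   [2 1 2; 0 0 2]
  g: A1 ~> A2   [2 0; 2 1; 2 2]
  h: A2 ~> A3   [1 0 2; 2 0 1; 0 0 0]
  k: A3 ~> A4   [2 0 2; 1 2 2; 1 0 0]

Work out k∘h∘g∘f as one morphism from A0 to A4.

Answer: [0 0 1; 0 0 1; 0 0 2]

Trace:
  e0=⟨1,0,0⟩ f~>⟨2,0⟩ g~>⟨1,1,1⟩ h~>⟨0,0,0⟩ k~>⟨0,0,0⟩
  e1=⟨0,1,0⟩ f~>⟨1,0⟩ g~>⟨2,2,2⟩ h~>⟨0,0,0⟩ k~>⟨0,0,0⟩
  e2=⟨0,0,1⟩ f~>⟨2,2⟩ g~>⟨1,0,2⟩ h~>⟨2,1,0⟩ k~>⟨1,1,2⟩
result: [0 0 1; 0 0 1; 0 0 2]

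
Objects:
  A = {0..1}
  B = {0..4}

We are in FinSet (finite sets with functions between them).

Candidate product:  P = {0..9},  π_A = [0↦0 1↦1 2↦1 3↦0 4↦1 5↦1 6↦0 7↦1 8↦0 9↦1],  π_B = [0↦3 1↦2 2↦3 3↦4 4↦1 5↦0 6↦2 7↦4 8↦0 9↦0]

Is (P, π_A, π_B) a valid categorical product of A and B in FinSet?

Answer: NOT A VALID PRODUCT — duplicate pair at indices 5,9

Work:
|A|·|B| = 2·5 = 10;  |P| = 10
Check the pairing map k ↦ (π_A(k), π_B(k)):
  0 ↦ (0,3)
  1 ↦ (1,2)
  2 ↦ (1,3)
  3 ↦ (0,4)
  4 ↦ (1,1)
  5 ↦ (1,0)
  6 ↦ (0,2)
  7 ↦ (1,4)
  8 ↦ (0,0)
  9 ↦ (1,0)  ✗ repeats pair of k=5
distinct pairs in image: 9 / 10 needed
  → (1,0) hit at k=5 and k=9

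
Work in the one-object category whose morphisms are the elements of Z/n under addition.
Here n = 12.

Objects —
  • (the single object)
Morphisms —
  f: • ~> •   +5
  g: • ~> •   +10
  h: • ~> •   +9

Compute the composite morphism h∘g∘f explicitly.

  0 +5≡5 +10≡3 +9≡0  (mod 12)
composite: +0

Answer: +0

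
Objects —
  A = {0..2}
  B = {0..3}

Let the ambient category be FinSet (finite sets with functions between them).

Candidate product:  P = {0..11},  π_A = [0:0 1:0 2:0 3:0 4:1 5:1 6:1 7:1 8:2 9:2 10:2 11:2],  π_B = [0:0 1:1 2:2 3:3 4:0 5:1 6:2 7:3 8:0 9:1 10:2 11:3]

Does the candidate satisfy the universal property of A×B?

|A|·|B| = 3·4 = 12;  |P| = 12
Check the pairing map k ↦ (π_A(k), π_B(k)):
  0 : (0,0)
  1 : (0,1)
  2 : (0,2)
  3 : (0,3)
  4 : (1,0)
  5 : (1,1)
  6 : (1,2)
  7 : (1,3)
  8 : (2,0)
  9 : (2,1)
  10 : (2,2)
  11 : (2,3)
distinct pairs in image: 12 / 12 needed
  → bijection onto A×B; projections well-typed.

Answer: VALID PRODUCT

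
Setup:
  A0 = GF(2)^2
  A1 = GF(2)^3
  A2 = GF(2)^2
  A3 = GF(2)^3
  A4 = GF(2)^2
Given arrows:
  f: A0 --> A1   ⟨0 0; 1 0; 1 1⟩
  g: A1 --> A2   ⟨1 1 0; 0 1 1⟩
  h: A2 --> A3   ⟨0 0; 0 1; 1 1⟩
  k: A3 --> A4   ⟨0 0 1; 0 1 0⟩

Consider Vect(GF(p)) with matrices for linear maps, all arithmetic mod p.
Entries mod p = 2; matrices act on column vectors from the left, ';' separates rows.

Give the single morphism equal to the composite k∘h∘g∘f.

Answer: ⟨1 1; 0 1⟩

Trace:
  e0=(1,0) f-->(0,1,1) g-->(1,0) h-->(0,0,1) k-->(1,0)
  e1=(0,1) f-->(0,0,1) g-->(0,1) h-->(0,1,1) k-->(1,1)
⟦path⟧: ⟨1 1; 0 1⟩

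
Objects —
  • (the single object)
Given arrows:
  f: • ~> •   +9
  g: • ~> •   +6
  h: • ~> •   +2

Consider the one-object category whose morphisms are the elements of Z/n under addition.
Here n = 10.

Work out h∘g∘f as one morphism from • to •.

Answer: +7

Trace:
  0 +9≡9 +6≡5 +2≡7  (mod 10)
⟦path⟧: +7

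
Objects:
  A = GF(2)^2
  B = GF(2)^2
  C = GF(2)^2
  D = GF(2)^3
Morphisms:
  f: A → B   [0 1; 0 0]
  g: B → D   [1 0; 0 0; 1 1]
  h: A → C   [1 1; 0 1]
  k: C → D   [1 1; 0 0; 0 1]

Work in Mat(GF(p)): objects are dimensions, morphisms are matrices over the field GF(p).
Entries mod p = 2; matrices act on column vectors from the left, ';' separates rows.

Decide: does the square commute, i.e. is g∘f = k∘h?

Path 1 = f;g:
  e0=(1,0) f→(0,0) g→(0,0,0)
  e1=(0,1) f→(1,0) g→(1,0,1)
  composite₁ = [0 1; 0 0; 0 1]
Path 2 = h;k:
  e0=(1,0) h→(1,0) k→(1,0,0)
  e1=(0,1) h→(1,1) k→(0,0,1)
  composite₂ = [1 0; 0 0; 0 1]
Equal? distinct morphisms ✗

Answer: DOES NOT COMMUTE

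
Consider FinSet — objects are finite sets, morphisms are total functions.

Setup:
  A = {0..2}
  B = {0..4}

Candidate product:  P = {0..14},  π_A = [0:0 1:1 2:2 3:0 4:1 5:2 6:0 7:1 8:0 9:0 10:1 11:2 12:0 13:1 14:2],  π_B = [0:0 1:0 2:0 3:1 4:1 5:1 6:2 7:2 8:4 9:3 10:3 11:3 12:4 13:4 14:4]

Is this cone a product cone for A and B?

|A|·|B| = 3·5 = 15;  |P| = 15
Check the pairing map k ↦ (π_A(k), π_B(k)):
  0 : (0,0)
  1 : (1,0)
  2 : (2,0)
  3 : (0,1)
  4 : (1,1)
  5 : (2,1)
  6 : (0,2)
  7 : (1,2)
  8 : (0,4)
  9 : (0,3)
  10 : (1,3)
  11 : (2,3)
  12 : (0,4)  ✗ repeats pair of k=8
  13 : (1,4)
  14 : (2,4)
distinct pairs in image: 14 / 15 needed
  → (0,4) hit at k=8 and k=12

Answer: NOT A VALID PRODUCT — duplicate pair at indices 12,8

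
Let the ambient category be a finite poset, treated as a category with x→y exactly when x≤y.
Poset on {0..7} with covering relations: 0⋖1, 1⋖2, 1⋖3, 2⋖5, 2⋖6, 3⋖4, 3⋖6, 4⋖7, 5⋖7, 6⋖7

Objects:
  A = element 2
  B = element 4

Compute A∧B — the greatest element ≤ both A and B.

Common predecessors of 2,4: {0,1}
  0 <= 1
  1 <= 1
glb = 1

Answer: A∧B = 1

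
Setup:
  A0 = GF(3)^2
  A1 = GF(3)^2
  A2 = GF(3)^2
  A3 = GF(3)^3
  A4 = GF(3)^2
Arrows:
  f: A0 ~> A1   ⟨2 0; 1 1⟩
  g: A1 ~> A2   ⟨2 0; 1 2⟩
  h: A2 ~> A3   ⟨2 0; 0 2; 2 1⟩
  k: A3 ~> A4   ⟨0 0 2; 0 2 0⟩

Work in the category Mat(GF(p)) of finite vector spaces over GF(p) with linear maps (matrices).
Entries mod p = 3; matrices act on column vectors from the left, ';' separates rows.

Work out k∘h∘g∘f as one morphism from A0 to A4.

Answer: ⟨0 1; 1 2⟩

Derivation:
  e0=[1,0] f~>[2,1] g~>[1,1] h~>[2,2,0] k~>[0,1]
  e1=[0,1] f~>[0,1] g~>[0,2] h~>[0,1,2] k~>[1,2]
result: ⟨0 1; 1 2⟩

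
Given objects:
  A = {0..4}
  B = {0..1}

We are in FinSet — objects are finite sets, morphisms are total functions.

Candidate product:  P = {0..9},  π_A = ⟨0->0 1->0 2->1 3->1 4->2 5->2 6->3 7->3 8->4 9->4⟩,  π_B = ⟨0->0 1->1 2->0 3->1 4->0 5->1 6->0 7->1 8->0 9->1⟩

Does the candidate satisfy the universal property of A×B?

|A|·|B| = 5·2 = 10;  |P| = 10
Check the pairing map k ↦ (π_A(k), π_B(k)):
  0 -> (0,0)
  1 -> (0,1)
  2 -> (1,0)
  3 -> (1,1)
  4 -> (2,0)
  5 -> (2,1)
  6 -> (3,0)
  7 -> (3,1)
  8 -> (4,0)
  9 -> (4,1)
distinct pairs in image: 10 / 10 needed
  → bijection onto A×B; projections well-typed.

Answer: VALID PRODUCT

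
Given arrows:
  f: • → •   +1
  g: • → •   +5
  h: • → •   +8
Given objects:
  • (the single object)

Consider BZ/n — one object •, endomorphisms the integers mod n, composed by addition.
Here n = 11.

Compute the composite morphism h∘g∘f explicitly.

  0 +1≡1 +5≡6 +8≡3  (mod 11)
composite: +3

Answer: +3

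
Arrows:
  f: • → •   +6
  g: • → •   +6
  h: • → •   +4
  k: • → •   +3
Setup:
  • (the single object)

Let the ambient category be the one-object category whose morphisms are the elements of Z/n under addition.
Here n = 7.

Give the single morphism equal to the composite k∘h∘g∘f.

Answer: +5

Work:
  0 +6≡6 +6≡5 +4≡2 +3≡5  (mod 7)
⟦path⟧: +5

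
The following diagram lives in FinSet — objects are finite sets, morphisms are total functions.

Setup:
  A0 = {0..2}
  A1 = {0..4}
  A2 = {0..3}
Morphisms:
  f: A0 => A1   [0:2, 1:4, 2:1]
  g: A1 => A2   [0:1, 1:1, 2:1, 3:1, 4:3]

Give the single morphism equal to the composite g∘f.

  0 f=>2 g=>1
  1 f=>4 g=>3
  2 f=>1 g=>1
result: [0:1, 1:3, 2:1]

Answer: [0:1, 1:3, 2:1]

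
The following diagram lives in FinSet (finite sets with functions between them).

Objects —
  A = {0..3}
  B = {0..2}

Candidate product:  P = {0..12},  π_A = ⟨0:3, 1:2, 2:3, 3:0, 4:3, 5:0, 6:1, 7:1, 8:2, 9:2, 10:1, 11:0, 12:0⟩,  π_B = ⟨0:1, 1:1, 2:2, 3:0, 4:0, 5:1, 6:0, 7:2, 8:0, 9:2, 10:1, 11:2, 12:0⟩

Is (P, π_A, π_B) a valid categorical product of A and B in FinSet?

Answer: NOT A VALID PRODUCT — |P|=13 ≠ |A|·|B|=12

Work:
|A|·|B| = 4·3 = 12;  |P| = 13
  → cardinalities differ; no bijection possible.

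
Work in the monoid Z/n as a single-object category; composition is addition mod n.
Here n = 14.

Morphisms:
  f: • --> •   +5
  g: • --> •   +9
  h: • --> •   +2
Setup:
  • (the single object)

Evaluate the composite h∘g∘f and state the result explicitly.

Answer: +2

Derivation:
  0 +5≡5 +9≡0 +2≡2  (mod 14)
result: +2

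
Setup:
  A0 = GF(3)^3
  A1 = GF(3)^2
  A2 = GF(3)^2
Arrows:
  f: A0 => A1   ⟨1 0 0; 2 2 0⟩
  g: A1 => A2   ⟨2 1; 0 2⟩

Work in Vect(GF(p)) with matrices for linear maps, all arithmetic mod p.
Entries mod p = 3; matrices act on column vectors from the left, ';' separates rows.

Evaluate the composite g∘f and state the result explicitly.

  e0=(1,0,0) f=>(1,2) g=>(1,1)
  e1=(0,1,0) f=>(0,2) g=>(2,1)
  e2=(0,0,1) f=>(0,0) g=>(0,0)
composite: ⟨1 2 0; 1 1 0⟩

Answer: ⟨1 2 0; 1 1 0⟩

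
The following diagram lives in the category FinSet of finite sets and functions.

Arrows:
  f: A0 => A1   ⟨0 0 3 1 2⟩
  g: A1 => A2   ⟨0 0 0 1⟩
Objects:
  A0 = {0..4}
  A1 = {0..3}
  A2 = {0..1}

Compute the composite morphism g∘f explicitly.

Answer: ⟨0 0 1 0 0⟩

Trace:
  0 f=>0 g=>0
  1 f=>0 g=>0
  2 f=>3 g=>1
  3 f=>1 g=>0
  4 f=>2 g=>0
result: ⟨0 0 1 0 0⟩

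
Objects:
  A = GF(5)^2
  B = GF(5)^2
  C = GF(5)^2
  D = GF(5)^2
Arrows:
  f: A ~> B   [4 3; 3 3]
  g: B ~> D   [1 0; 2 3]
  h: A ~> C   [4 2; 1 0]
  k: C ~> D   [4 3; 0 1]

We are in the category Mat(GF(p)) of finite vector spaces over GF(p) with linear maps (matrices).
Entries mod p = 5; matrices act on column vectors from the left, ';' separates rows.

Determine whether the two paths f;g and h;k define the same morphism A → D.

1) trace f;g:
  e0=[1,0] f~>[4,3] g~>[4,2]
  e1=[0,1] f~>[3,3] g~>[3,0]
  result₁ = [4 3; 2 0]
2) trace h;k:
  e0=[1,0] h~>[4,1] k~>[4,1]
  e1=[0,1] h~>[2,0] k~>[3,0]
  result₂ = [4 3; 1 0]
Equal? NO — does not commute

Answer: DOES NOT COMMUTE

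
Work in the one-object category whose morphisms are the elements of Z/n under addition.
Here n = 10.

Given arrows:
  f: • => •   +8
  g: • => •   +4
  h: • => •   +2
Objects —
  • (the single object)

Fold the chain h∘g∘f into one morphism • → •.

Answer: +4

Trace:
  0 +8≡8 +4≡2 +2≡4  (mod 10)
result: +4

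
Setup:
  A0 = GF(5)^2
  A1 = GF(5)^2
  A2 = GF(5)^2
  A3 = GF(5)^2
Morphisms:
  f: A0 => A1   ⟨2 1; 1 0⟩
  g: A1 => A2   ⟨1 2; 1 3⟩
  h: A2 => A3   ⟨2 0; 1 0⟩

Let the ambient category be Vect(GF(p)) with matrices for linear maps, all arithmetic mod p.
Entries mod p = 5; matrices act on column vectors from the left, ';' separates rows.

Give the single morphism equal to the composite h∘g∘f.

  e0=[1,0] f=>[2,1] g=>[4,0] h=>[3,4]
  e1=[0,1] f=>[1,0] g=>[1,1] h=>[2,1]
result: ⟨3 2; 4 1⟩

Answer: ⟨3 2; 4 1⟩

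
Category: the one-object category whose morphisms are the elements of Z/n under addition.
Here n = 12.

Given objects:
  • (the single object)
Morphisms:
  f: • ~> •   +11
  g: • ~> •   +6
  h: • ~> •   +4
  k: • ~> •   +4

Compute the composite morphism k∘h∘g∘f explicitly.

  0 +11≡11 +6≡5 +4≡9 +4≡1  (mod 12)
⟦path⟧: +1

Answer: +1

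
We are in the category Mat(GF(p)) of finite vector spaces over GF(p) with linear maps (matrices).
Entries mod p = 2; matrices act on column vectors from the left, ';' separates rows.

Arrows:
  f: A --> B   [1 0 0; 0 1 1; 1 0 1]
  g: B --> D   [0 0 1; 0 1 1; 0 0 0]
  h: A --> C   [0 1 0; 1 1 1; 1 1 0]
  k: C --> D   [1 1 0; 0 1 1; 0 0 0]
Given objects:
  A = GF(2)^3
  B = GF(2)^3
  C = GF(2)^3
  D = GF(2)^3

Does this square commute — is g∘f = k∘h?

Along f;g (path 1):
  e0=⟨1,0,0⟩ f-->⟨1,0,1⟩ g-->⟨1,1,0⟩
  e1=⟨0,1,0⟩ f-->⟨0,1,0⟩ g-->⟨0,1,0⟩
  e2=⟨0,0,1⟩ f-->⟨0,1,1⟩ g-->⟨1,0,0⟩
  ⟦path⟧₁ = [1 0 1; 1 1 0; 0 0 0]
Along h;k (path 2):
  e0=⟨1,0,0⟩ h-->⟨0,1,1⟩ k-->⟨1,0,0⟩
  e1=⟨0,1,0⟩ h-->⟨1,1,1⟩ k-->⟨0,0,0⟩
  e2=⟨0,0,1⟩ h-->⟨0,1,0⟩ k-->⟨1,1,0⟩
  ⟦path⟧₂ = [1 0 1; 0 0 1; 0 0 0]
Equal? distinct morphisms ✗

Answer: DOES NOT COMMUTE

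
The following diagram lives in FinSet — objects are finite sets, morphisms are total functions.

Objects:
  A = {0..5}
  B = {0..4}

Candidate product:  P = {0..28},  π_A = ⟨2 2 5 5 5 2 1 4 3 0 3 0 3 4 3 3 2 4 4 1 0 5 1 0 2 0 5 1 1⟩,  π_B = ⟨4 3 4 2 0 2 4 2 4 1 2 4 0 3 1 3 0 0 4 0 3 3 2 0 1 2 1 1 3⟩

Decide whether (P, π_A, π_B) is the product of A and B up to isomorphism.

Answer: NOT A VALID PRODUCT — |P|=29 ≠ |A|·|B|=30

Work:
|A|·|B| = 6·5 = 30;  |P| = 29
  → cardinalities differ; no bijection possible.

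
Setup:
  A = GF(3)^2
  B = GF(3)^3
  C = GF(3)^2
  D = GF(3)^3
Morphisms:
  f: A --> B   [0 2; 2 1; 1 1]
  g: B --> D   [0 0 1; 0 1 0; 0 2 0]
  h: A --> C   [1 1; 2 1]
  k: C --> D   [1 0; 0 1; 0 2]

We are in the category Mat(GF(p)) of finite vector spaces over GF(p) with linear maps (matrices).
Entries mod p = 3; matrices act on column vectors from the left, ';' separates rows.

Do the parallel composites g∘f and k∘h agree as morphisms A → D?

Along f;g (path 1):
  e0=[1,0] f-->[0,2,1] g-->[1,2,1]
  e1=[0,1] f-->[2,1,1] g-->[1,1,2]
  composite₁ = [1 1; 2 1; 1 2]
Along h;k (path 2):
  e0=[1,0] h-->[1,2] k-->[1,2,1]
  e1=[0,1] h-->[1,1] k-->[1,1,2]
  composite₂ = [1 1; 2 1; 1 2]
Equal? equal; square commutes

Answer: COMMUTES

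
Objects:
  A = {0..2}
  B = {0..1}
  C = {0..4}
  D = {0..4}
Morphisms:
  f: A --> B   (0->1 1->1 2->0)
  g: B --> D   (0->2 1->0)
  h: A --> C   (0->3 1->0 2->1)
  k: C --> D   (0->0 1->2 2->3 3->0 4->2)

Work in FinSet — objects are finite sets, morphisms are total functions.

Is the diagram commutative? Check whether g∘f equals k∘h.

1) trace f;g:
  0 f-->1 g-->0
  1 f-->1 g-->0
  2 f-->0 g-->2
  composite₁ = (0->0 1->0 2->2)
2) trace h;k:
  0 h-->3 k-->0
  1 h-->0 k-->0
  2 h-->1 k-->2
  composite₂ = (0->0 1->0 2->2)
Equal? equal; square commutes

Answer: COMMUTES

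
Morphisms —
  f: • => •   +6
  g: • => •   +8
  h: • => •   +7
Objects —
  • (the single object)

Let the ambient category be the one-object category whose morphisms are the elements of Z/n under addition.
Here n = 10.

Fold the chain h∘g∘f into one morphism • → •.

Answer: +1

Work:
  0 +6≡6 +8≡4 +7≡1  (mod 10)
result: +1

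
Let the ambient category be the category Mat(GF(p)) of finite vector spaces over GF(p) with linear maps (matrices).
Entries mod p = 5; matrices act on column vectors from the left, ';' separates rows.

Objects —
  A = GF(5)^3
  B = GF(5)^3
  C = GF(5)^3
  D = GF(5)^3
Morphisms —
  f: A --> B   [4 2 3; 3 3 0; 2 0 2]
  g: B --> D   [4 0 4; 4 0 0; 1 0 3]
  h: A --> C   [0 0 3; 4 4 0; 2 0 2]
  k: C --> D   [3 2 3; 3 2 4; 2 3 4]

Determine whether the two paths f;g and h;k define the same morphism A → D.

Answer: COMMUTES

Work:
Along f;g (path 1):
  e0=⟨1,0,0⟩ f-->⟨4,3,2⟩ g-->⟨4,1,0⟩
  e1=⟨0,1,0⟩ f-->⟨2,3,0⟩ g-->⟨3,3,2⟩
  e2=⟨0,0,1⟩ f-->⟨3,0,2⟩ g-->⟨0,2,4⟩
  result₁ = [4 3 0; 1 3 2; 0 2 4]
Along h;k (path 2):
  e0=⟨1,0,0⟩ h-->⟨0,4,2⟩ k-->⟨4,1,0⟩
  e1=⟨0,1,0⟩ h-->⟨0,4,0⟩ k-->⟨3,3,2⟩
  e2=⟨0,0,1⟩ h-->⟨3,0,2⟩ k-->⟨0,2,4⟩
  result₂ = [4 3 0; 1 3 2; 0 2 4]
Equal? equal; square commutes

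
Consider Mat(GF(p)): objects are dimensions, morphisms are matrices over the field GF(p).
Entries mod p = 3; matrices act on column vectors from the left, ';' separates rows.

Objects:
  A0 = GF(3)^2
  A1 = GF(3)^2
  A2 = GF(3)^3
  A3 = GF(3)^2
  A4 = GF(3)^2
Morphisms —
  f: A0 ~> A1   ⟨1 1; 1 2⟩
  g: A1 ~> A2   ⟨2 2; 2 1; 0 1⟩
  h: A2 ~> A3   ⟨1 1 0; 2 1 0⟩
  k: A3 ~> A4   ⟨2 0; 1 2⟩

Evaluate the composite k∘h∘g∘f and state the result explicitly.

  e0=(1,0) f~>(1,1) g~>(1,0,1) h~>(1,2) k~>(2,2)
  e1=(0,1) f~>(1,2) g~>(0,1,2) h~>(1,1) k~>(2,0)
⟦path⟧: ⟨2 2; 2 0⟩

Answer: ⟨2 2; 2 0⟩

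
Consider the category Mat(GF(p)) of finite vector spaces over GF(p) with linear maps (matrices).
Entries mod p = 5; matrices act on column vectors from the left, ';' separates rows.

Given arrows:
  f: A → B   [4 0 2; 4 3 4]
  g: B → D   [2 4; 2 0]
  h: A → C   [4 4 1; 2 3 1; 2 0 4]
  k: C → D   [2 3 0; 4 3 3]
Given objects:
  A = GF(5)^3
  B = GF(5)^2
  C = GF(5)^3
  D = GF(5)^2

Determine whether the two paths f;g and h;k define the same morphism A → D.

Answer: COMMUTES

Work:
Path 1 = f;g:
  e0=⟨1,0,0⟩ f→⟨4,4⟩ g→⟨4,3⟩
  e1=⟨0,1,0⟩ f→⟨0,3⟩ g→⟨2,0⟩
  e2=⟨0,0,1⟩ f→⟨2,4⟩ g→⟨0,4⟩
  ⟦path⟧₁ = [4 2 0; 3 0 4]
Path 2 = h;k:
  e0=⟨1,0,0⟩ h→⟨4,2,2⟩ k→⟨4,3⟩
  e1=⟨0,1,0⟩ h→⟨4,3,0⟩ k→⟨2,0⟩
  e2=⟨0,0,1⟩ h→⟨1,1,4⟩ k→⟨0,4⟩
  ⟦path⟧₂ = [4 2 0; 3 0 4]
Equal? equal; square commutes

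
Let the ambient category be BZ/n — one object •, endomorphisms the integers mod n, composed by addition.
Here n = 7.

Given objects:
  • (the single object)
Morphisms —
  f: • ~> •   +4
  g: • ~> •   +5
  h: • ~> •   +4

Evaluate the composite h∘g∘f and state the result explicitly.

  0 +4≡4 +5≡2 +4≡6  (mod 7)
composite: +6

Answer: +6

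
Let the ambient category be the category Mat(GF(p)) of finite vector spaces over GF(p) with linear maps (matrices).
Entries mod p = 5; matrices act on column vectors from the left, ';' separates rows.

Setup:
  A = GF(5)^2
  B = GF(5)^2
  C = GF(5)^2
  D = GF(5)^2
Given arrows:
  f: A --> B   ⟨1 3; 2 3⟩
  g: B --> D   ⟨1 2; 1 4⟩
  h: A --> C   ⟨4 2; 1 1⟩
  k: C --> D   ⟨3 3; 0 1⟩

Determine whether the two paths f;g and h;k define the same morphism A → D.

Answer: DOES NOT COMMUTE

Derivation:
Along f;g (path 1):
  e0=⟨1,0⟩ f-->⟨1,2⟩ g-->⟨0,4⟩
  e1=⟨0,1⟩ f-->⟨3,3⟩ g-->⟨4,0⟩
  ⟦path⟧₁ = ⟨0 4; 4 0⟩
Along h;k (path 2):
  e0=⟨1,0⟩ h-->⟨4,1⟩ k-->⟨0,1⟩
  e1=⟨0,1⟩ h-->⟨2,1⟩ k-->⟨4,1⟩
  ⟦path⟧₂ = ⟨0 4; 1 1⟩
Equal? NO — does not commute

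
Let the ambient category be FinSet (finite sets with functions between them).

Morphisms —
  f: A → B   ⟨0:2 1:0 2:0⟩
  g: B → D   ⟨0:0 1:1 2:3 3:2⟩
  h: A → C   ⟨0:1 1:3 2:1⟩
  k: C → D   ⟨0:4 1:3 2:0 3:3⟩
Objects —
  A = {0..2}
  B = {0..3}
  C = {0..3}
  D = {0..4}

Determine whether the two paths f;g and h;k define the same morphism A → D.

Answer: DOES NOT COMMUTE

Derivation:
Path 1 = f;g:
  0 f→2 g→3
  1 f→0 g→0
  2 f→0 g→0
  ⟦path⟧₁ = ⟨0:3 1:0 2:0⟩
Path 2 = h;k:
  0 h→1 k→3
  1 h→3 k→3
  2 h→1 k→3
  ⟦path⟧₂ = ⟨0:3 1:3 2:3⟩
Equal? differ; not commutative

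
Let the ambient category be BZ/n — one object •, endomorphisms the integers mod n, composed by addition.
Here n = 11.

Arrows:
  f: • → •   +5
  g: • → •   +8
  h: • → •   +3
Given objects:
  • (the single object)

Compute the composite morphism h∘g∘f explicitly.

  0 +5≡5 +8≡2 +3≡5  (mod 11)
⟦path⟧: +5

Answer: +5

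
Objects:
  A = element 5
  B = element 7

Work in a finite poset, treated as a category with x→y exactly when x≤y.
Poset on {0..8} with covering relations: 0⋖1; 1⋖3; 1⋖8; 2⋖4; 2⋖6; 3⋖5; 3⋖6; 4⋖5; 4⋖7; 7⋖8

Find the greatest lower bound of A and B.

Answer: A∧B = 4

Trace:
{x : x⊑A ∧ x⊑B} = {2,4}  (A=5, B=7)
  2 ⊑ 4
  4 ⊑ 4
glb = 4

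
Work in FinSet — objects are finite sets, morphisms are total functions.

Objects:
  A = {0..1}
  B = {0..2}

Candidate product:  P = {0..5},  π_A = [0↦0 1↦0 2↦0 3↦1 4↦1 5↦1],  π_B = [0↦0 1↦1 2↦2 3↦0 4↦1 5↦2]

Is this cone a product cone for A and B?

Answer: VALID PRODUCT

Derivation:
|A|·|B| = 2·3 = 6;  |P| = 6
Check the pairing map k ↦ (π_A(k), π_B(k)):
  0 ↦ (0,0)
  1 ↦ (0,1)
  2 ↦ (0,2)
  3 ↦ (1,0)
  4 ↦ (1,1)
  5 ↦ (1,2)
distinct pairs in image: 6 / 6 needed
  → bijection onto A×B; projections well-typed.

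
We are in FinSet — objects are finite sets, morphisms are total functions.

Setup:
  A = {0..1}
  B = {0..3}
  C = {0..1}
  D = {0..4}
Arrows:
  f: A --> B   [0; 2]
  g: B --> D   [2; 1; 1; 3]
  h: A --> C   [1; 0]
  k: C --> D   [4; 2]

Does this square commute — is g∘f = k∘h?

Along f;g (path 1):
  0 f-->0 g-->2
  1 f-->2 g-->1
  composite₁ = [2; 1]
Along h;k (path 2):
  0 h-->1 k-->2
  1 h-->0 k-->4
  composite₂ = [2; 4]
Equal? NO — does not commute

Answer: DOES NOT COMMUTE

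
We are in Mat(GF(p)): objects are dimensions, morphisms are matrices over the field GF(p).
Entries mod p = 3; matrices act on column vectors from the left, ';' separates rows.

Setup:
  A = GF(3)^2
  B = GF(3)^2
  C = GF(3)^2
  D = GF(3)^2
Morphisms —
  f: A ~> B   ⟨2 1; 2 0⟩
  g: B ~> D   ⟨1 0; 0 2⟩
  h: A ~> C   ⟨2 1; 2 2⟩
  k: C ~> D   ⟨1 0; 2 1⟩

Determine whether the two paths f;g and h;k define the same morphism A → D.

Answer: DOES NOT COMMUTE

Trace:
Path 1 = f;g:
  e0=(1,0) f~>(2,2) g~>(2,1)
  e1=(0,1) f~>(1,0) g~>(1,0)
  composite₁ = ⟨2 1; 1 0⟩
Path 2 = h;k:
  e0=(1,0) h~>(2,2) k~>(2,0)
  e1=(0,1) h~>(1,2) k~>(1,1)
  composite₂ = ⟨2 1; 0 1⟩
Equal? NO — does not commute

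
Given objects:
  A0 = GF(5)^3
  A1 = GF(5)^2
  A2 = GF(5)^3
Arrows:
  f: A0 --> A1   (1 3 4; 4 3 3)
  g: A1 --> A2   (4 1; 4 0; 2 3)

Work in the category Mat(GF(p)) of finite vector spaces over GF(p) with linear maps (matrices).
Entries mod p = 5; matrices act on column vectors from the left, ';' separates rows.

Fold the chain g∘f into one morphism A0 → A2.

Answer: (3 0 4; 4 2 1; 4 0 2)

Work:
  e0=(1,0,0) f-->(1,4) g-->(3,4,4)
  e1=(0,1,0) f-->(3,3) g-->(0,2,0)
  e2=(0,0,1) f-->(4,3) g-->(4,1,2)
composite: (3 0 4; 4 2 1; 4 0 2)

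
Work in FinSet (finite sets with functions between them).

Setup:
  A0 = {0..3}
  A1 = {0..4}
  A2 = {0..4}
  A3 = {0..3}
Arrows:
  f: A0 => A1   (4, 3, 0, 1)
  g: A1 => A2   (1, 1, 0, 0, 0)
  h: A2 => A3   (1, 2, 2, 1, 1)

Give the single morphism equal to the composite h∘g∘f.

  0 f=>4 g=>0 h=>1
  1 f=>3 g=>0 h=>1
  2 f=>0 g=>1 h=>2
  3 f=>1 g=>1 h=>2
result: (1, 1, 2, 2)

Answer: (1, 1, 2, 2)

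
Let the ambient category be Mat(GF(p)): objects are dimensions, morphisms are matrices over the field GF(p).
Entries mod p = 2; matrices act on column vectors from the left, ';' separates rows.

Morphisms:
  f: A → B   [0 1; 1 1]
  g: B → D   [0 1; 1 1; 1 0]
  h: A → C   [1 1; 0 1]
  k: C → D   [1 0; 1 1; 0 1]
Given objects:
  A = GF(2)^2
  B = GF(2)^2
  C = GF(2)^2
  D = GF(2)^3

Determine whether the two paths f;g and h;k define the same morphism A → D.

1) trace f;g:
  e0=⟨1,0⟩ f→⟨0,1⟩ g→⟨1,1,0⟩
  e1=⟨0,1⟩ f→⟨1,1⟩ g→⟨1,0,1⟩
  ⟦path⟧₁ = [1 1; 1 0; 0 1]
2) trace h;k:
  e0=⟨1,0⟩ h→⟨1,0⟩ k→⟨1,1,0⟩
  e1=⟨0,1⟩ h→⟨1,1⟩ k→⟨1,0,1⟩
  ⟦path⟧₂ = [1 1; 1 0; 0 1]
Equal? YES — commutes

Answer: COMMUTES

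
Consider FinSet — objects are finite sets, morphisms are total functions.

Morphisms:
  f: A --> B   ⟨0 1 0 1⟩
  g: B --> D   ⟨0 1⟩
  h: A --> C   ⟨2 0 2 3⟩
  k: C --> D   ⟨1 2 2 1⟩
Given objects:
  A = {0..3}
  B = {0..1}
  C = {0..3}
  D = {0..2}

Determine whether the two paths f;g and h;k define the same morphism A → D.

Answer: DOES NOT COMMUTE

Trace:
Along f;g (path 1):
  0 f-->0 g-->0
  1 f-->1 g-->1
  2 f-->0 g-->0
  3 f-->1 g-->1
  composite₁ = ⟨0 1 0 1⟩
Along h;k (path 2):
  0 h-->2 k-->2
  1 h-->0 k-->1
  2 h-->2 k-->2
  3 h-->3 k-->1
  composite₂ = ⟨2 1 2 1⟩
Equal? NO — does not commute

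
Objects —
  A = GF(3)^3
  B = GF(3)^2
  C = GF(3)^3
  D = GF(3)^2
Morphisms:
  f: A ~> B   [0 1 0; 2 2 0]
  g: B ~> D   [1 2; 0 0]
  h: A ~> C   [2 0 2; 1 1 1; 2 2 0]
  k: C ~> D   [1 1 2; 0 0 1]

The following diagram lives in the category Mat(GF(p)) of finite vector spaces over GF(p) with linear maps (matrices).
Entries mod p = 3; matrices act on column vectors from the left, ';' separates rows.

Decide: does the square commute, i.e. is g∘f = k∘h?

Path 1 = f;g:
  e0=(1,0,0) f~>(0,2) g~>(1,0)
  e1=(0,1,0) f~>(1,2) g~>(2,0)
  e2=(0,0,1) f~>(0,0) g~>(0,0)
  result₁ = [1 2 0; 0 0 0]
Path 2 = h;k:
  e0=(1,0,0) h~>(2,1,2) k~>(1,2)
  e1=(0,1,0) h~>(0,1,2) k~>(2,2)
  e2=(0,0,1) h~>(2,1,0) k~>(0,0)
  result₂ = [1 2 0; 2 2 0]
Equal? distinct morphisms ✗

Answer: DOES NOT COMMUTE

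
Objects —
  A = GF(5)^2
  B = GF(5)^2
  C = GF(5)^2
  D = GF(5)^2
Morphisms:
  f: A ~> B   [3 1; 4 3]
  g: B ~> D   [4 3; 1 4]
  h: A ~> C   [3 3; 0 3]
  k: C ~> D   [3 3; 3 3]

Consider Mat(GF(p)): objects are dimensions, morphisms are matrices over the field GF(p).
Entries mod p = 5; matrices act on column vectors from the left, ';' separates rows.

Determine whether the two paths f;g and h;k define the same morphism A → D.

1) trace f;g:
  e0=(1,0) f~>(3,4) g~>(4,4)
  e1=(0,1) f~>(1,3) g~>(3,3)
  ⟦path⟧₁ = [4 3; 4 3]
2) trace h;k:
  e0=(1,0) h~>(3,0) k~>(4,4)
  e1=(0,1) h~>(3,3) k~>(3,3)
  ⟦path⟧₂ = [4 3; 4 3]
Equal? YES — commutes

Answer: COMMUTES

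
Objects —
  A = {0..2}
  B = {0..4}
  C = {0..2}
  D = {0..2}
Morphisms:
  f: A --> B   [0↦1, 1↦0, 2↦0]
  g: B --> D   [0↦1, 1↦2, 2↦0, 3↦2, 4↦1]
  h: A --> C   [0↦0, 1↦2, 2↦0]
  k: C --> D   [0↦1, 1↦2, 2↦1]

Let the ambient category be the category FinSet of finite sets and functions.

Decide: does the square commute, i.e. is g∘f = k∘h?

Along f;g (path 1):
  0 f-->1 g-->2
  1 f-->0 g-->1
  2 f-->0 g-->1
  composite₁ = [0↦2, 1↦1, 2↦1]
Along h;k (path 2):
  0 h-->0 k-->1
  1 h-->2 k-->1
  2 h-->0 k-->1
  composite₂ = [0↦1, 1↦1, 2↦1]
Equal? distinct morphisms ✗

Answer: DOES NOT COMMUTE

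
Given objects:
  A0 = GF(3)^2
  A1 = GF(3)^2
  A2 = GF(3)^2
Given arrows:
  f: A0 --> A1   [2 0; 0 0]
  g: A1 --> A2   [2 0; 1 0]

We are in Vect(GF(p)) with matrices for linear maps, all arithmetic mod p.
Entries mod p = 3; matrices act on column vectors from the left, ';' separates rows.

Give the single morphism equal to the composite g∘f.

  e0=[1,0] f-->[2,0] g-->[1,2]
  e1=[0,1] f-->[0,0] g-->[0,0]
result: [1 0; 2 0]

Answer: [1 0; 2 0]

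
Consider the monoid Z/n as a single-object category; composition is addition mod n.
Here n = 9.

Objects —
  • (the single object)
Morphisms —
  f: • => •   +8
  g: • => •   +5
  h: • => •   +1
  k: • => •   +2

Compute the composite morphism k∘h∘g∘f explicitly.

  0 +8≡8 +5≡4 +1≡5 +2≡7  (mod 9)
result: +7

Answer: +7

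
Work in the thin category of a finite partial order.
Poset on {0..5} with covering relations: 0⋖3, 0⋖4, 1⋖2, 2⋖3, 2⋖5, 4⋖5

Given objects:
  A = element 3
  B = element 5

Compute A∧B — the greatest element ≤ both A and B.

Answer: NO MEET EXISTS

Derivation:
Common predecessors of 3,5: {0,1,2}
  maximal lower bounds 0 and 2 are incomparable: neither 0≤2 nor 2≤0
→ no greatest lower bound exists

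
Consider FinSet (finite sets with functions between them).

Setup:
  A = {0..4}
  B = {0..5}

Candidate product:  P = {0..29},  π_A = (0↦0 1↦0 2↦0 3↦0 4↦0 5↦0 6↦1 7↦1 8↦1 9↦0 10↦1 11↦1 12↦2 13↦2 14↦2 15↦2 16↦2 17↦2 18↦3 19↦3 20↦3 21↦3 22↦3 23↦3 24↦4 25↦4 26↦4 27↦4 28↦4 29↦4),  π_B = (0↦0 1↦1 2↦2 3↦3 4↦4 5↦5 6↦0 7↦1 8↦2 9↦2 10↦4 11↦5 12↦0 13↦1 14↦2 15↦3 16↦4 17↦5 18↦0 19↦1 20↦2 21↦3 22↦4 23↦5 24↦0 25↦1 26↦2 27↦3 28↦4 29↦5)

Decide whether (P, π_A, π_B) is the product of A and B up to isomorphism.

Answer: NOT A VALID PRODUCT — duplicate pair at indices 2,9

Trace:
|A|·|B| = 5·6 = 30;  |P| = 30
Check the pairing map k ↦ (π_A(k), π_B(k)):
  0 ↦ (0,0)
  1 ↦ (0,1)
  2 ↦ (0,2)
  3 ↦ (0,3)
  4 ↦ (0,4)
  5 ↦ (0,5)
  6 ↦ (1,0)
  7 ↦ (1,1)
  8 ↦ (1,2)
  9 ↦ (0,2)  ✗ repeats pair of k=2
  10 ↦ (1,4)
  11 ↦ (1,5)
  12 ↦ (2,0)
  13 ↦ (2,1)
  14 ↦ (2,2)
  15 ↦ (2,3)
  16 ↦ (2,4)
  17 ↦ (2,5)
  18 ↦ (3,0)
  19 ↦ (3,1)
  20 ↦ (3,2)
  21 ↦ (3,3)
  22 ↦ (3,4)
  23 ↦ (3,5)
  24 ↦ (4,0)
  25 ↦ (4,1)
  26 ↦ (4,2)
  27 ↦ (4,3)
  28 ↦ (4,4)
  29 ↦ (4,5)
distinct pairs in image: 29 / 30 needed
  → (0,2) hit at k=2 and k=9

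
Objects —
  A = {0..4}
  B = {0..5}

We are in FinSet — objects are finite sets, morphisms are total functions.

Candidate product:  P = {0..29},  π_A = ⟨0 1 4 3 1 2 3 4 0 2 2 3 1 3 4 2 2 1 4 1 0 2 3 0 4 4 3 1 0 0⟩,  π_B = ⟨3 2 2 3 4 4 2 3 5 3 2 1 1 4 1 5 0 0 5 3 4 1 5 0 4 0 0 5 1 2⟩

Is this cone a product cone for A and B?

|A|·|B| = 5·6 = 30;  |P| = 30
Check the pairing map k ↦ (π_A(k), π_B(k)):
  0 -> (0,3)
  1 -> (1,2)
  2 -> (4,2)
  3 -> (3,3)
  4 -> (1,4)
  5 -> (2,4)
  6 -> (3,2)
  7 -> (4,3)
  8 -> (0,5)
  9 -> (2,3)
  10 -> (2,2)
  11 -> (3,1)
  12 -> (1,1)
  13 -> (3,4)
  14 -> (4,1)
  15 -> (2,5)
  16 -> (2,0)
  17 -> (1,0)
  18 -> (4,5)
  19 -> (1,3)
  20 -> (0,4)
  21 -> (2,1)
  22 -> (3,5)
  23 -> (0,0)
  24 -> (4,4)
  25 -> (4,0)
  26 -> (3,0)
  27 -> (1,5)
  28 -> (0,1)
  29 -> (0,2)
distinct pairs in image: 30 / 30 needed
  → bijection onto A×B; projections well-typed.

Answer: VALID PRODUCT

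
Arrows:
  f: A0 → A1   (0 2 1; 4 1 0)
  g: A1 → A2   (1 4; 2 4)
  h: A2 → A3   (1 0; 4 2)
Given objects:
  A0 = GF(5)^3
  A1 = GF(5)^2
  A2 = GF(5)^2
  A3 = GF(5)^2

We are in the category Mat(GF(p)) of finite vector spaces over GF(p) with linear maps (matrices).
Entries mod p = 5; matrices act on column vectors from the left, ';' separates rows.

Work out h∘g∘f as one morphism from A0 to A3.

Answer: (1 1 1; 1 0 3)

Trace:
  e0=[1,0,0] f→[0,4] g→[1,1] h→[1,1]
  e1=[0,1,0] f→[2,1] g→[1,3] h→[1,0]
  e2=[0,0,1] f→[1,0] g→[1,2] h→[1,3]
⟦path⟧: (1 1 1; 1 0 3)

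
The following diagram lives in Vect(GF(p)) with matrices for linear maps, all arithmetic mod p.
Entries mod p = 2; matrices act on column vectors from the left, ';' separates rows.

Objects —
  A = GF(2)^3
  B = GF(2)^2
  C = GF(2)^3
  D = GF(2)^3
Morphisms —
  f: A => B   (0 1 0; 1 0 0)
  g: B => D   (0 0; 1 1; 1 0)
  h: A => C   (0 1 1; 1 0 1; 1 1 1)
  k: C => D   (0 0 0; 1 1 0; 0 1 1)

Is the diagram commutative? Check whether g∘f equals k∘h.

Path 1 = f;g:
  e0=[1,0,0] f=>[0,1] g=>[0,1,0]
  e1=[0,1,0] f=>[1,0] g=>[0,1,1]
  e2=[0,0,1] f=>[0,0] g=>[0,0,0]
  ⟦path⟧₁ = (0 0 0; 1 1 0; 0 1 0)
Path 2 = h;k:
  e0=[1,0,0] h=>[0,1,1] k=>[0,1,0]
  e1=[0,1,0] h=>[1,0,1] k=>[0,1,1]
  e2=[0,0,1] h=>[1,1,1] k=>[0,0,0]
  ⟦path⟧₂ = (0 0 0; 1 1 0; 0 1 0)
Equal? equal; square commutes

Answer: COMMUTES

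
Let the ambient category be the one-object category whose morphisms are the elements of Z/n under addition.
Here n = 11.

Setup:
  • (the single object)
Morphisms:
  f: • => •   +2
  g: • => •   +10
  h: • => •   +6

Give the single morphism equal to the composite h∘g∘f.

  0 +2≡2 +10≡1 +6≡7  (mod 11)
result: +7

Answer: +7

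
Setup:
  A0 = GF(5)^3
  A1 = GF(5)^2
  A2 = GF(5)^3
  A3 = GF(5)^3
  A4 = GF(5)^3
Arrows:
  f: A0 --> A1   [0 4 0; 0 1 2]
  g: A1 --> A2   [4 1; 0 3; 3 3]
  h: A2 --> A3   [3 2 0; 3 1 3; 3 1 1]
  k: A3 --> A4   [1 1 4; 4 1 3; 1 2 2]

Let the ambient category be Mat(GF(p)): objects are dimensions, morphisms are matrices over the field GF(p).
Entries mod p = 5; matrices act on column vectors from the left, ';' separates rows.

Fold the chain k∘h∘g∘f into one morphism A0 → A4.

Answer: [0 2 0; 0 4 1; 0 3 4]

Work:
  e0=[1,0,0] f-->[0,0] g-->[0,0,0] h-->[0,0,0] k-->[0,0,0]
  e1=[0,1,0] f-->[4,1] g-->[2,3,0] h-->[2,4,4] k-->[2,4,3]
  e2=[0,0,1] f-->[0,2] g-->[2,1,1] h-->[3,0,3] k-->[0,1,4]
result: [0 2 0; 0 4 1; 0 3 4]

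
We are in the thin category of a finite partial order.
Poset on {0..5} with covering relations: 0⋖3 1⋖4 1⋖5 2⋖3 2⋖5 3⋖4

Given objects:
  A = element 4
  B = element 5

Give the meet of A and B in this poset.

Answer: NO MEET EXISTS

Work:
{x : x≤A ∧ x≤B} = {1,2}  (A=4, B=5)
  maximal lower bounds 1 and 2 are incomparable: neither 1≤2 nor 2≤1
→ no greatest lower bound exists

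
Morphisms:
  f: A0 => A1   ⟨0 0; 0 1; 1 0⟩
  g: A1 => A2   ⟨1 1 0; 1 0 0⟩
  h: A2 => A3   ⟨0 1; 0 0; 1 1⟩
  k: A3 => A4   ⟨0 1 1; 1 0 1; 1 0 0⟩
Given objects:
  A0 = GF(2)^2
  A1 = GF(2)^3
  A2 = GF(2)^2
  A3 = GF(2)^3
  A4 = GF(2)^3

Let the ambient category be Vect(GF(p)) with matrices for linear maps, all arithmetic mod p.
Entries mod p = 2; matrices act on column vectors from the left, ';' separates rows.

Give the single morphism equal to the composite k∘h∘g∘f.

Answer: ⟨0 1; 0 1; 0 0⟩

Derivation:
  e0=[1,0] f=>[0,0,1] g=>[0,0] h=>[0,0,0] k=>[0,0,0]
  e1=[0,1] f=>[0,1,0] g=>[1,0] h=>[0,0,1] k=>[1,1,0]
result: ⟨0 1; 0 1; 0 0⟩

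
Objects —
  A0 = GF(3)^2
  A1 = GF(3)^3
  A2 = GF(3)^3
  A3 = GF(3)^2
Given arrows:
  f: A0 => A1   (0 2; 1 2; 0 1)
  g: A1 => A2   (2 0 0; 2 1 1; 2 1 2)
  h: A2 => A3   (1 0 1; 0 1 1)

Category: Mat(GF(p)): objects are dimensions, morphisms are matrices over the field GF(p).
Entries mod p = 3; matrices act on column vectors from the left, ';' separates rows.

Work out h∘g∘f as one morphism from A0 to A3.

  e0=(1,0) f=>(0,1,0) g=>(0,1,1) h=>(1,2)
  e1=(0,1) f=>(2,2,1) g=>(1,1,2) h=>(0,0)
result: (1 0; 2 0)

Answer: (1 0; 2 0)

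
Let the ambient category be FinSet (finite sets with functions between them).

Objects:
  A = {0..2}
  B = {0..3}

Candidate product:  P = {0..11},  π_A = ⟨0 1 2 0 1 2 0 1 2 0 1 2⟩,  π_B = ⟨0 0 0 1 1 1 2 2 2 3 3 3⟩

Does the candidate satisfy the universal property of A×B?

|A|·|B| = 3·4 = 12;  |P| = 12
Check the pairing map k ↦ (π_A(k), π_B(k)):
  0 : (0,0)
  1 : (1,0)
  2 : (2,0)
  3 : (0,1)
  4 : (1,1)
  5 : (2,1)
  6 : (0,2)
  7 : (1,2)
  8 : (2,2)
  9 : (0,3)
  10 : (1,3)
  11 : (2,3)
distinct pairs in image: 12 / 12 needed
  → bijection onto A×B; projections well-typed.

Answer: VALID PRODUCT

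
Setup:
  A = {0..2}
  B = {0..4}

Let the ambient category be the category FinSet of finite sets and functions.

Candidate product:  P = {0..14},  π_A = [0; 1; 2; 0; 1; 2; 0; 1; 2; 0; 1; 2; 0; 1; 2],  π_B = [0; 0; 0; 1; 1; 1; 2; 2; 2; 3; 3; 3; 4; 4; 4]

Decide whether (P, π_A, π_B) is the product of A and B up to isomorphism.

|A|·|B| = 3·5 = 15;  |P| = 15
Check the pairing map k ↦ (π_A(k), π_B(k)):
  0 : (0,0)
  1 : (1,0)
  2 : (2,0)
  3 : (0,1)
  4 : (1,1)
  5 : (2,1)
  6 : (0,2)
  7 : (1,2)
  8 : (2,2)
  9 : (0,3)
  10 : (1,3)
  11 : (2,3)
  12 : (0,4)
  13 : (1,4)
  14 : (2,4)
distinct pairs in image: 15 / 15 needed
  → bijection onto A×B; projections well-typed.

Answer: VALID PRODUCT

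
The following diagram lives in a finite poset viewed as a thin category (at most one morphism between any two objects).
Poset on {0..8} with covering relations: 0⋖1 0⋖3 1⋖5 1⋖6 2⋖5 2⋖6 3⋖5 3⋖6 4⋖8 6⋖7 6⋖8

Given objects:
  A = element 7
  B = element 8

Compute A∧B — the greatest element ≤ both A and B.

Answer: A∧B = 6

Work:
{x : x⊑A ∧ x⊑B} = {0,1,2,3,6}  (A=7, B=8)
  0 ⊑ 6
  1 ⊑ 6
  2 ⊑ 6
  3 ⊑ 6
  6 ⊑ 6
glb = 6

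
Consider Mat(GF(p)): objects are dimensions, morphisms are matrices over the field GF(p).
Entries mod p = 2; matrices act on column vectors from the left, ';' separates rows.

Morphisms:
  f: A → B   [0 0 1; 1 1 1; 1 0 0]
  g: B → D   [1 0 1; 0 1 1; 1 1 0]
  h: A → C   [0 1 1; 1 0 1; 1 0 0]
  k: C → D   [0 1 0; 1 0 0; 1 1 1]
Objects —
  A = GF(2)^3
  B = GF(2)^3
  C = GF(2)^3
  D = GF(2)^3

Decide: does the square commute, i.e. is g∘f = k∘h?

Path 1 = f;g:
  e0=⟨1,0,0⟩ f→⟨0,1,1⟩ g→⟨1,0,1⟩
  e1=⟨0,1,0⟩ f→⟨0,1,0⟩ g→⟨0,1,1⟩
  e2=⟨0,0,1⟩ f→⟨1,1,0⟩ g→⟨1,1,0⟩
  composite₁ = [1 0 1; 0 1 1; 1 1 0]
Path 2 = h;k:
  e0=⟨1,0,0⟩ h→⟨0,1,1⟩ k→⟨1,0,0⟩
  e1=⟨0,1,0⟩ h→⟨1,0,0⟩ k→⟨0,1,1⟩
  e2=⟨0,0,1⟩ h→⟨1,1,0⟩ k→⟨1,1,0⟩
  composite₂ = [1 0 1; 0 1 1; 0 1 0]
Equal? distinct morphisms ✗

Answer: DOES NOT COMMUTE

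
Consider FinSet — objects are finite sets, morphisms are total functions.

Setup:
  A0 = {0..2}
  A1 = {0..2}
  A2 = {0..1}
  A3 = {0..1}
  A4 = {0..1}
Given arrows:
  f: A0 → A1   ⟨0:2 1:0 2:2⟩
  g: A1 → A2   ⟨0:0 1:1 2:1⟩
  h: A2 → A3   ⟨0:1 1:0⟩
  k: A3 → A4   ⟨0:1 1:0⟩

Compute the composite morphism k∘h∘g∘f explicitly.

  0 f→2 g→1 h→0 k→1
  1 f→0 g→0 h→1 k→0
  2 f→2 g→1 h→0 k→1
composite: ⟨0:1 1:0 2:1⟩

Answer: ⟨0:1 1:0 2:1⟩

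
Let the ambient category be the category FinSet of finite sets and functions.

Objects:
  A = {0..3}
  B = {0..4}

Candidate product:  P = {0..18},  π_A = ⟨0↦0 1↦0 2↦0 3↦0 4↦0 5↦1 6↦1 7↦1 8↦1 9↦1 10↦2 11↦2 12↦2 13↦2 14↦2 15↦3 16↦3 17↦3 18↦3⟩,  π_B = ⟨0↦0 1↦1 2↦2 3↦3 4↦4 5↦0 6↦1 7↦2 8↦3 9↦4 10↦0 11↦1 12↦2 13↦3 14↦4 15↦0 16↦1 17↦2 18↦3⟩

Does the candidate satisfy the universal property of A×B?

|A|·|B| = 4·5 = 20;  |P| = 19
  → cardinalities differ; no bijection possible.

Answer: NOT A VALID PRODUCT — |P|=19 ≠ |A|·|B|=20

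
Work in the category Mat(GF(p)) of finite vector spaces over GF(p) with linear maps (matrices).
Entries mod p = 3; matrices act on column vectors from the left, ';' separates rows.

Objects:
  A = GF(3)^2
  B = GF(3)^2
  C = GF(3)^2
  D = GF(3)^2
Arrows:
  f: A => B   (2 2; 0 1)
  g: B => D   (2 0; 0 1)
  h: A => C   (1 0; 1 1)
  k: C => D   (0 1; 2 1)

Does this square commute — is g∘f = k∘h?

Path 1 = f;g:
  e0=⟨1,0⟩ f=>⟨2,0⟩ g=>⟨1,0⟩
  e1=⟨0,1⟩ f=>⟨2,1⟩ g=>⟨1,1⟩
  ⟦path⟧₁ = (1 1; 0 1)
Path 2 = h;k:
  e0=⟨1,0⟩ h=>⟨1,1⟩ k=>⟨1,0⟩
  e1=⟨0,1⟩ h=>⟨0,1⟩ k=>⟨1,1⟩
  ⟦path⟧₂ = (1 1; 0 1)
Equal? same morphism ✓

Answer: COMMUTES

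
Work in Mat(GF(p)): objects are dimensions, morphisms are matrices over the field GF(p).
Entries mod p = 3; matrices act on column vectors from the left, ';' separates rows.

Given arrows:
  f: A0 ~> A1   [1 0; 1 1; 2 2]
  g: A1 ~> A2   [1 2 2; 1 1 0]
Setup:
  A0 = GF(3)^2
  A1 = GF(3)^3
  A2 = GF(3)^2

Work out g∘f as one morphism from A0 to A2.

  e0=(1,0) f~>(1,1,2) g~>(1,2)
  e1=(0,1) f~>(0,1,2) g~>(0,1)
⟦path⟧: [1 0; 2 1]

Answer: [1 0; 2 1]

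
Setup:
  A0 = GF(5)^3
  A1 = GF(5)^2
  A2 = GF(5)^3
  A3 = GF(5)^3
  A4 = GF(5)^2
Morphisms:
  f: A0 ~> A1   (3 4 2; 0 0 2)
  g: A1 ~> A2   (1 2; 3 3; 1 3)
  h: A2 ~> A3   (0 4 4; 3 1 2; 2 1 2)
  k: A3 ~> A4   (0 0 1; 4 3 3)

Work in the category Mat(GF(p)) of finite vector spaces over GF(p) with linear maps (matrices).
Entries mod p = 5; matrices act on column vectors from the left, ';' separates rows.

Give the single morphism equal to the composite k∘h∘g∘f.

Answer: (1 3 0; 2 1 3)

Trace:
  e0=(1,0,0) f~>(3,0) g~>(3,4,3) h~>(3,4,1) k~>(1,2)
  e1=(0,1,0) f~>(4,0) g~>(4,2,4) h~>(4,2,3) k~>(3,1)
  e2=(0,0,1) f~>(2,2) g~>(1,2,3) h~>(0,1,0) k~>(0,3)
composite: (1 3 0; 2 1 3)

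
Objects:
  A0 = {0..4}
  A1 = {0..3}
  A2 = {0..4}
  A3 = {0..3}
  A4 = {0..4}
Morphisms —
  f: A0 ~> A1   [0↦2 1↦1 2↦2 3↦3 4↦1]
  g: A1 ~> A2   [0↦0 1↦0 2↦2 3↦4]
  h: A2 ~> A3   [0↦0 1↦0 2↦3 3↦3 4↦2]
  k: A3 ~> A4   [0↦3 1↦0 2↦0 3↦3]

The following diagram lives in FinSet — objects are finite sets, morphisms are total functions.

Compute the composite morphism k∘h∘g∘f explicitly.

  0 f~>2 g~>2 h~>3 k~>3
  1 f~>1 g~>0 h~>0 k~>3
  2 f~>2 g~>2 h~>3 k~>3
  3 f~>3 g~>4 h~>2 k~>0
  4 f~>1 g~>0 h~>0 k~>3
result: [0↦3 1↦3 2↦3 3↦0 4↦3]

Answer: [0↦3 1↦3 2↦3 3↦0 4↦3]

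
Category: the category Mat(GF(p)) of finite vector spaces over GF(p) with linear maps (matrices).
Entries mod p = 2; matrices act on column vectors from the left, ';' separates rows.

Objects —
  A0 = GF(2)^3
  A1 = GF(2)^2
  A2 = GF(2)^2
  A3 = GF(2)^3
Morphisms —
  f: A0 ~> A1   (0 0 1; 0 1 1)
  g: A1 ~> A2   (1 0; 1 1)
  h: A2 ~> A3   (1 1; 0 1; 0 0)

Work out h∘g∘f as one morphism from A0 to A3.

Answer: (0 1 1; 0 1 0; 0 0 0)

Derivation:
  e0=(1,0,0) f~>(0,0) g~>(0,0) h~>(0,0,0)
  e1=(0,1,0) f~>(0,1) g~>(0,1) h~>(1,1,0)
  e2=(0,0,1) f~>(1,1) g~>(1,0) h~>(1,0,0)
composite: (0 1 1; 0 1 0; 0 0 0)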